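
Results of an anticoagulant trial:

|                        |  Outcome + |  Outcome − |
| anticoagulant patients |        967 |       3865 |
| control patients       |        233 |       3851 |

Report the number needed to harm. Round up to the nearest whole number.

7

risk, anticoagulant patients = 967/4832 = 0.200124
risk, control patients = 233/4084 = 0.057052
absolute risk difference = 0.143072
1 / 0.143072 = 6.989 → round up → 7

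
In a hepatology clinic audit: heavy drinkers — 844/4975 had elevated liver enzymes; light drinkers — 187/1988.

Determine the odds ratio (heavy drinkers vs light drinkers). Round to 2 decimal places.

odds, heavy drinkers = 844/4131 = 0.2043
odds, light drinkers = 187/1801 = 0.1038
OR = 0.2043 / 0.1038 = 1.97

1.97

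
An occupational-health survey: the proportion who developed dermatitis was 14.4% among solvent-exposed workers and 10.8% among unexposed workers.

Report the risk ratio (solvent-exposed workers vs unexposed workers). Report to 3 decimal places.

RR = 0.1440 / 0.1080 = 1.333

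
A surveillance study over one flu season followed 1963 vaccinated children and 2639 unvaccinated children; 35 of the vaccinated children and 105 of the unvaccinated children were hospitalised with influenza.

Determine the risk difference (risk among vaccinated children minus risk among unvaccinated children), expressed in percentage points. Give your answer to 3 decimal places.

RD ≈ -2.196

risk, vaccinated children = 35/1963 = 0.01783
risk, unvaccinated children = 105/2639 = 0.03979
risk difference = 0.01783 − 0.03979 = -0.02196 → -2.196 percentage points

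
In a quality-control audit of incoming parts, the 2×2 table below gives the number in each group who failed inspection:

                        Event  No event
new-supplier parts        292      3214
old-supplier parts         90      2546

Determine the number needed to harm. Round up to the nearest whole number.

NNH ≈ 21

risk, new-supplier parts = 292/3506 = 0.083286
risk, old-supplier parts = 90/2636 = 0.034143
absolute risk difference = 0.049143
1 / 0.049143 = 20.349 → round up → 21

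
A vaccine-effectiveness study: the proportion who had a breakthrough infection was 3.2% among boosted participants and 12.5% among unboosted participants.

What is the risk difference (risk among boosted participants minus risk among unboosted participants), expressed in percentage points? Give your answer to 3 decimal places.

risk difference = 0.03200 − 0.12500 = -0.09300 → -9.300 percentage points

-9.300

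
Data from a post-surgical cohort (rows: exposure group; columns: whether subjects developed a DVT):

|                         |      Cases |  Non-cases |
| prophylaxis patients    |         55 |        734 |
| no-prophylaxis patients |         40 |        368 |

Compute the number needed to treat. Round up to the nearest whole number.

NNT ≈ 36

risk, prophylaxis patients = 55/789 = 0.069708
risk, no-prophylaxis patients = 40/408 = 0.098039
absolute risk difference = 0.028331
1 / 0.028331 = 35.297 → round up → 36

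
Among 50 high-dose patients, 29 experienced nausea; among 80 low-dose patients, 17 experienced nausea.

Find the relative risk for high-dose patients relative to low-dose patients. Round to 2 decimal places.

RR: 2.73

risk, high-dose patients = 29/50 = 0.5800
risk, low-dose patients = 17/80 = 0.2125
RR = 0.5800 / 0.2125 = 2.73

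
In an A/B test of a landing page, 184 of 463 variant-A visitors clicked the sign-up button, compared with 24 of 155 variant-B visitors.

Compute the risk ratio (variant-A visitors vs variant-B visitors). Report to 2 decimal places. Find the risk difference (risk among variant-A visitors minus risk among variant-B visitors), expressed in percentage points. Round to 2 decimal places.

risk, variant-A visitors = 184/463 = 0.3974
risk, variant-B visitors = 24/155 = 0.1548
RR = 0.3974 / 0.1548 = 2.57
risk difference = 0.3974 − 0.1548 = 0.2426 → 24.26 percentage points

RR = 2.57; RD = 24.26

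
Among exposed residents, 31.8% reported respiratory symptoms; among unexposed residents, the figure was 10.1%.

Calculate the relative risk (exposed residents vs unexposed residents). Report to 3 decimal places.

RR = 0.3180 / 0.1010 = 3.149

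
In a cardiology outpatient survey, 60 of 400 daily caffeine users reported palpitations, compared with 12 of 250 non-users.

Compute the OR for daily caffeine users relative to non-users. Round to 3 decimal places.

OR = (60 × 238) / (340 × 12) = 14280/4080 ≈ 3.500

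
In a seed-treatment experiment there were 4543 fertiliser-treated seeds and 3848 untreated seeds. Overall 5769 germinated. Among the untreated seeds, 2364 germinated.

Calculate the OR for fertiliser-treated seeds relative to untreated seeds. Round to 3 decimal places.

OR = 1.878

fertiliser-treated seeds with the outcome: 5769 − 2364 = 3405
fertiliser-treated seeds without the outcome: 4543 − 3405 = 1138
untreated seeds without the outcome: 3848 − 2364 = 1484
OR = (3405 × 1484) / (1138 × 2364) = 5053020/2690232 ≈ 1.878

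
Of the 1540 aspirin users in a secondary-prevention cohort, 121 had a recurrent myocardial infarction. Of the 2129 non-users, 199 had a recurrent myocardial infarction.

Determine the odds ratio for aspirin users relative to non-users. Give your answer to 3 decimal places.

OR = (121 × 1930) / (1419 × 199) = 233530/282381 ≈ 0.827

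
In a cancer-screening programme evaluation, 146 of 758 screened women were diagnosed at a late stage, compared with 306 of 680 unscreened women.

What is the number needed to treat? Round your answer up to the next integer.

NNT ≈ 4

risk, screened women = 146/758 = 0.192612
risk, unscreened women = 306/680 = 0.450000
absolute risk difference = 0.257388
1 / 0.257388 = 3.885 → round up → 4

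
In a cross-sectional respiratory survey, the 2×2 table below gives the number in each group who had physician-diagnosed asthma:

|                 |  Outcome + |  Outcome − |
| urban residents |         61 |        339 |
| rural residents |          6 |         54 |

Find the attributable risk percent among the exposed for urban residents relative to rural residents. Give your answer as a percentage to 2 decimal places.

AR%: 34.43%

risk, urban residents = 61/400 = 0.1525
risk, rural residents = 6/60 = 0.1000
AR% = (0.1525 − 0.1000) / 0.1525 = 0.3443 → 34.43%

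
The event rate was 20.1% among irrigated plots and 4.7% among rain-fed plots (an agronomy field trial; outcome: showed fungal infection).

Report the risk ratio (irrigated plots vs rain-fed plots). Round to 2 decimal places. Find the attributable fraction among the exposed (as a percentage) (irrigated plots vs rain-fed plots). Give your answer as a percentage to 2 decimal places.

RR = 0.20100 / 0.04700 = 4.28
AR% = (0.20100 − 0.04700) / 0.20100 = 0.7662 → 76.62%

RR = 4.28; AR% = 76.62%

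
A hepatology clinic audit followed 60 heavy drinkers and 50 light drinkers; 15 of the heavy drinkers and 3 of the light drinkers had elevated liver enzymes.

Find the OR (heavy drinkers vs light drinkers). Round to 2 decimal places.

OR = (15 × 47) / (45 × 3) = 705/135 ≈ 5.22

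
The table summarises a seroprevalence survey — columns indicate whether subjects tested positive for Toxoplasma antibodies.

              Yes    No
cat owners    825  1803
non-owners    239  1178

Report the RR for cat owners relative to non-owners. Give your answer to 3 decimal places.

risk, cat owners = 825/2628 = 0.3139
risk, non-owners = 239/1417 = 0.1687
RR = 0.3139 / 0.1687 = 1.861

1.861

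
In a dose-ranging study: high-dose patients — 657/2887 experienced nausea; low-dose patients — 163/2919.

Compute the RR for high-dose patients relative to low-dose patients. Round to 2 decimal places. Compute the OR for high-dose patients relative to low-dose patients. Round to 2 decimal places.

RR = 4.08; OR = 4.98

risk, high-dose patients = 657/2887 = 0.2276
risk, low-dose patients = 163/2919 = 0.0558
RR = 0.2276 / 0.0558 = 4.08
OR = (657 × 2756) / (2230 × 163) = 1810692/363490 ≈ 4.98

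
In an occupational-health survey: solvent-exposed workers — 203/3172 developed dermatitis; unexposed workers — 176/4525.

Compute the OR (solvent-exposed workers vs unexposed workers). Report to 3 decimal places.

OR = (203 × 4349) / (2969 × 176) = 882847/522544 ≈ 1.690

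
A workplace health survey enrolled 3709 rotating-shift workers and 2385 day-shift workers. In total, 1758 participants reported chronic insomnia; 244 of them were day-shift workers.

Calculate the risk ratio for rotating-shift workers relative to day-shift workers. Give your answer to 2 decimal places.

rotating-shift workers with the outcome: 1758 − 244 = 1514
rotating-shift workers without the outcome: 3709 − 1514 = 2195
day-shift workers without the outcome: 2385 − 244 = 2141
risk, rotating-shift workers = 1514/3709 = 0.4082
risk, day-shift workers = 244/2385 = 0.1023
RR = 0.4082 / 0.1023 = 3.99

RR: 3.99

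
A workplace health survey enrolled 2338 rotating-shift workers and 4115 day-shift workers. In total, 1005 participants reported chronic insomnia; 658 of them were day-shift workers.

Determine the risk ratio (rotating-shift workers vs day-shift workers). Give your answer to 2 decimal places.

RR = 0.93

rotating-shift workers with the outcome: 1005 − 658 = 347
rotating-shift workers without the outcome: 2338 − 347 = 1991
day-shift workers without the outcome: 4115 − 658 = 3457
risk, rotating-shift workers = 347/2338 = 0.1484
risk, day-shift workers = 658/4115 = 0.1599
RR = 0.1484 / 0.1599 = 0.93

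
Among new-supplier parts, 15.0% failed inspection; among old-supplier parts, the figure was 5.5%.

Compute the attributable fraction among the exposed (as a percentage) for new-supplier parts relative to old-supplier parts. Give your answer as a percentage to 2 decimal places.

AR% = (0.1500 − 0.0550) / 0.1500 = 0.6333 → 63.33%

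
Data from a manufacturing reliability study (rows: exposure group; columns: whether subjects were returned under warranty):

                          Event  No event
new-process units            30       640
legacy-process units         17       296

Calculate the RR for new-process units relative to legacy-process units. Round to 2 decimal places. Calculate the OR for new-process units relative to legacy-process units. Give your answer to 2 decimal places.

risk, new-process units = 30/670 = 0.04478
risk, legacy-process units = 17/313 = 0.05431
RR = 0.04478 / 0.05431 = 0.82
OR = (30 × 296) / (640 × 17) = 8880/10880 ≈ 0.82

RR = 0.82; OR = 0.82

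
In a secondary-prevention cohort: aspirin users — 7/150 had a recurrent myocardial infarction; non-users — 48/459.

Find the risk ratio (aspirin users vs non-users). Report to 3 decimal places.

risk, aspirin users = 7/150 = 0.04667
risk, non-users = 48/459 = 0.10458
RR = 0.04667 / 0.10458 = 0.446

RR: 0.446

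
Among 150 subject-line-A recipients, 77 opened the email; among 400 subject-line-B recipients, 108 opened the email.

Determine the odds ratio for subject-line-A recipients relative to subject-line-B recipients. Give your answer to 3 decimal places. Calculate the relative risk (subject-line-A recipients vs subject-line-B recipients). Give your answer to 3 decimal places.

OR = (77 × 292) / (73 × 108) = 22484/7884 ≈ 2.852
risk, subject-line-A recipients = 77/150 = 0.5133
risk, subject-line-B recipients = 108/400 = 0.2700
RR = 0.5133 / 0.2700 = 1.901

OR = 2.852; RR = 1.901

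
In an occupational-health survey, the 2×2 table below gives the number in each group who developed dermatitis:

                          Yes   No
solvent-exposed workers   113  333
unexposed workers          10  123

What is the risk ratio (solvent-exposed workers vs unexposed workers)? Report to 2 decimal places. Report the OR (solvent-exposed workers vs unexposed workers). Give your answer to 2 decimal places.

risk, solvent-exposed workers = 113/446 = 0.2534
risk, unexposed workers = 10/133 = 0.0752
RR = 0.2534 / 0.0752 = 3.37
OR = (113 × 123) / (333 × 10) = 13899/3330 ≈ 4.17

RR = 3.37; OR = 4.17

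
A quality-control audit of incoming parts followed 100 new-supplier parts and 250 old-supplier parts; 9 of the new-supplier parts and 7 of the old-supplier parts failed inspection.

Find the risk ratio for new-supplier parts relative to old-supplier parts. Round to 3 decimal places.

3.214

risk, new-supplier parts = 9/100 = 0.09000
risk, old-supplier parts = 7/250 = 0.02800
RR = 0.09000 / 0.02800 = 3.214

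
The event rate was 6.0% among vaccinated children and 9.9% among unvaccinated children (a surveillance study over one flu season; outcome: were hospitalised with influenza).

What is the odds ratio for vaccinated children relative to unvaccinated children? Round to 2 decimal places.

odds, vaccinated children = 0.0600/0.9400 = 0.0638
odds, unvaccinated children = 0.0990/0.9010 = 0.1099
OR = 0.0638 / 0.1099 = 0.58

OR = 0.58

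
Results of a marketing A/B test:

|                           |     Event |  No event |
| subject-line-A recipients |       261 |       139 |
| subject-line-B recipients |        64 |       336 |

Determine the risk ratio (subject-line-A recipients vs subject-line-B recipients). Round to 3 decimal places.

RR = 4.078

risk, subject-line-A recipients = 261/400 = 0.6525
risk, subject-line-B recipients = 64/400 = 0.1600
RR = 0.6525 / 0.1600 = 4.078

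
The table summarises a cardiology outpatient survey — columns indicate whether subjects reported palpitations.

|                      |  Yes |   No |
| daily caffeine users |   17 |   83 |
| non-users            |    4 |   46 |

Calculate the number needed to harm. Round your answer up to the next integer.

NNH = 12

risk, daily caffeine users = 17/100 = 0.170000
risk, non-users = 4/50 = 0.080000
absolute risk difference = 0.090000
1 / 0.090000 = 11.111 → round up → 12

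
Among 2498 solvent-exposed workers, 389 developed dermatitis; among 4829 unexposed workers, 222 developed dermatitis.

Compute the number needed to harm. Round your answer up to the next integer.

10

risk, solvent-exposed workers = 389/2498 = 0.155725
risk, unexposed workers = 222/4829 = 0.045972
absolute risk difference = 0.109752
1 / 0.109752 = 9.111 → round up → 10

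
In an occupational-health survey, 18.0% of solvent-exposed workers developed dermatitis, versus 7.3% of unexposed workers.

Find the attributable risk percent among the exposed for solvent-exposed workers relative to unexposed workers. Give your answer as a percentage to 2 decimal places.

AR% = (0.1800 − 0.0730) / 0.1800 = 0.5944 → 59.44%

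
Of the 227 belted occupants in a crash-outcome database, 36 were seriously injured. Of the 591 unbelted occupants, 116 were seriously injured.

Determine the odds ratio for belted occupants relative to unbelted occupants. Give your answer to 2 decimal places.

odds, belted occupants = 36/191 = 0.1885
odds, unbelted occupants = 116/475 = 0.2442
OR = 0.1885 / 0.2442 = 0.77

0.77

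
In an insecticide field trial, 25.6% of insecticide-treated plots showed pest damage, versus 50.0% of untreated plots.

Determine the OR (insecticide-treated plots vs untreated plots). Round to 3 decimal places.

odds, insecticide-treated plots = 0.2560/0.7440 = 0.3441
odds, untreated plots = 0.5000/0.5000 = 1.0000
OR = 0.3441 / 1.0000 = 0.344

0.344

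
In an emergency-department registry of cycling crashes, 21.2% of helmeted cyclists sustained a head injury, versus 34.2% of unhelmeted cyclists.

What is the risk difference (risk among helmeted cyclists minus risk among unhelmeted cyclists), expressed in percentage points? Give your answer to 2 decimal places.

RD: -13.00

risk difference = 0.2120 − 0.3420 = -0.1300 → -13.00 percentage points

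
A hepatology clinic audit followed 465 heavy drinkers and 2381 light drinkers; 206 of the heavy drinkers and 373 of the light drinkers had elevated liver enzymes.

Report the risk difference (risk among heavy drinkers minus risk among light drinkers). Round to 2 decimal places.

risk, heavy drinkers = 206/465 = 0.4430
risk, light drinkers = 373/2381 = 0.1567
risk difference = 0.4430 − 0.1567 = 0.29

RD: 0.29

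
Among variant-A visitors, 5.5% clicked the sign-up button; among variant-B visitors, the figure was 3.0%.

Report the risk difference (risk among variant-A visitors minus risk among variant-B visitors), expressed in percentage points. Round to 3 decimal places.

RD: 2.500

risk difference = 0.05500 − 0.03000 = 0.02500 → 2.500 percentage points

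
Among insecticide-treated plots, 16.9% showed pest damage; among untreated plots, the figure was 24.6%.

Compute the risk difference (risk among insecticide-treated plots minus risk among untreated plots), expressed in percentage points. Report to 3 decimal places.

risk difference = 0.1690 − 0.2460 = -0.0770 → -7.700 percentage points

RD = -7.700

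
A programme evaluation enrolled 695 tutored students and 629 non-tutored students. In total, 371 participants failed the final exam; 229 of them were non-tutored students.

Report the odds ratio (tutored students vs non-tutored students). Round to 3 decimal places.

OR: 0.449

tutored students with the outcome: 371 − 229 = 142
tutored students without the outcome: 695 − 142 = 553
non-tutored students without the outcome: 629 − 229 = 400
odds, tutored students = 142/553 = 0.2568
odds, non-tutored students = 229/400 = 0.5725
OR = 0.2568 / 0.5725 = 0.449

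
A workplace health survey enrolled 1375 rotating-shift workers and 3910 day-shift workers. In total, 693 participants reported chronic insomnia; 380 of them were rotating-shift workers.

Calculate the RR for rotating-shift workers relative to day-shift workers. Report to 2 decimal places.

3.45

rotating-shift workers without the outcome: 1375 − 380 = 995
day-shift workers with the outcome: 693 − 380 = 313
day-shift workers without the outcome: 3910 − 313 = 3597
risk, rotating-shift workers = 380/1375 = 0.2764
risk, day-shift workers = 313/3910 = 0.0801
RR = 0.2764 / 0.0801 = 3.45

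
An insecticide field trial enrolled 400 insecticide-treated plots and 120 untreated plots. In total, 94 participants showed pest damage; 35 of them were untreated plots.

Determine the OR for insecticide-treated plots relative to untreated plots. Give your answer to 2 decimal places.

OR = 0.42

insecticide-treated plots with the outcome: 94 − 35 = 59
insecticide-treated plots without the outcome: 400 − 59 = 341
untreated plots without the outcome: 120 − 35 = 85
OR = (59 × 85) / (341 × 35) = 5015/11935 ≈ 0.42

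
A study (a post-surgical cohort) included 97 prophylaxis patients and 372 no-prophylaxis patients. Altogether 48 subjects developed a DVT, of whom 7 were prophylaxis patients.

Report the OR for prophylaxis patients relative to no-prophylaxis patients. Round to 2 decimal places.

OR: 0.63

prophylaxis patients without the outcome: 97 − 7 = 90
no-prophylaxis patients with the outcome: 48 − 7 = 41
no-prophylaxis patients without the outcome: 372 − 41 = 331
odds, prophylaxis patients = 7/90 = 0.0778
odds, no-prophylaxis patients = 41/331 = 0.1239
OR = 0.0778 / 0.1239 = 0.63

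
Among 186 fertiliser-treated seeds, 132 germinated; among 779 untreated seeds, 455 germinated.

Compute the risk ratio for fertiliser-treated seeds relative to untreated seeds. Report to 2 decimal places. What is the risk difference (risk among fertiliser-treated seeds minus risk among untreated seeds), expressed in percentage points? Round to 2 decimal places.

risk, fertiliser-treated seeds = 132/186 = 0.7097
risk, untreated seeds = 455/779 = 0.5841
RR = 0.7097 / 0.5841 = 1.22
risk difference = 0.7097 − 0.5841 = 0.1256 → 12.56 percentage points

RR = 1.22; RD = 12.56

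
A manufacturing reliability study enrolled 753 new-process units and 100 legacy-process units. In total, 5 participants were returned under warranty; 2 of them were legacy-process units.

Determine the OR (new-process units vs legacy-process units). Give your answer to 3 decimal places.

0.196

new-process units with the outcome: 5 − 2 = 3
new-process units without the outcome: 753 − 3 = 750
legacy-process units without the outcome: 100 − 2 = 98
odds, new-process units = 3/750 = 0.00400
odds, legacy-process units = 2/98 = 0.02041
OR = 0.00400 / 0.02041 = 0.196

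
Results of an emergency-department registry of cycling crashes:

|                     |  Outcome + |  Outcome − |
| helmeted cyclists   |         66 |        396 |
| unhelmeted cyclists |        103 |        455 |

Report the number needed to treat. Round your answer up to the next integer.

risk, helmeted cyclists = 66/462 = 0.142857
risk, unhelmeted cyclists = 103/558 = 0.184588
absolute risk difference = 0.041731
1 / 0.041731 = 23.963 → round up → 24

24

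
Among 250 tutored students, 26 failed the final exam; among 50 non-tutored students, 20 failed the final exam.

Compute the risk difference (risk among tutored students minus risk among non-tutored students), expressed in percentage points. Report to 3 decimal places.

risk, tutored students = 26/250 = 0.1040
risk, non-tutored students = 20/50 = 0.4000
risk difference = 0.1040 − 0.4000 = -0.2960 → -29.600 percentage points

-29.600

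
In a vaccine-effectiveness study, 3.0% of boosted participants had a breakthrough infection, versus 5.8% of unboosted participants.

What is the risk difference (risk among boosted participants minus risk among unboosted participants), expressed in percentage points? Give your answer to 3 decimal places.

risk difference = 0.03000 − 0.05800 = -0.02800 → -2.800 percentage points

RD ≈ -2.800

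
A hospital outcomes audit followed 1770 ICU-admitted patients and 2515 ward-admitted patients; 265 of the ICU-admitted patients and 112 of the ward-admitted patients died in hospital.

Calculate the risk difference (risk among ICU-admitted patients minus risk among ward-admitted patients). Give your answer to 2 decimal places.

RD = 0.11

risk, ICU-admitted patients = 265/1770 = 0.14972
risk, ward-admitted patients = 112/2515 = 0.04453
risk difference = 0.14972 − 0.04453 = 0.11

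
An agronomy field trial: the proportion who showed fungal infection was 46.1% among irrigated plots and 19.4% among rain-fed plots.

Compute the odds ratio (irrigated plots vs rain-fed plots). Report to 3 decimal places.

odds, irrigated plots = 0.4610/0.5390 = 0.8553
odds, rain-fed plots = 0.1940/0.8060 = 0.2407
OR = 0.8553 / 0.2407 = 3.553

3.553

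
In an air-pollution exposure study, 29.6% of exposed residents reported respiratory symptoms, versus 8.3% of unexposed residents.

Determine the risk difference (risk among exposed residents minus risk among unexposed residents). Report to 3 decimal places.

risk difference = 0.2960 − 0.0830 = 0.213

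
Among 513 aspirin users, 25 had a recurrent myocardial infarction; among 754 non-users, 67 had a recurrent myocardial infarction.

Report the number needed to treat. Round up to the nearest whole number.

risk, aspirin users = 25/513 = 0.048733
risk, non-users = 67/754 = 0.088859
absolute risk difference = 0.040126
1 / 0.040126 = 24.921 → round up → 25

NNT ≈ 25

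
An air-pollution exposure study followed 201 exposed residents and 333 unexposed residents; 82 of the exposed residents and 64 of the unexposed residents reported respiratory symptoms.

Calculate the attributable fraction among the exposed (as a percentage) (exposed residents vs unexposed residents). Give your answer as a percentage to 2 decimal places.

risk, exposed residents = 82/201 = 0.4080
risk, unexposed residents = 64/333 = 0.1922
AR% = (0.4080 − 0.1922) / 0.4080 = 0.5289 → 52.89%

AR% = 52.89%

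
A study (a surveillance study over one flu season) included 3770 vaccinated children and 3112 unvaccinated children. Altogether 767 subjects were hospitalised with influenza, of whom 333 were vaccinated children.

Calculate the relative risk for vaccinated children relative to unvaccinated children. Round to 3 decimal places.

vaccinated children without the outcome: 3770 − 333 = 3437
unvaccinated children with the outcome: 767 − 333 = 434
unvaccinated children without the outcome: 3112 − 434 = 2678
risk, vaccinated children = 333/3770 = 0.0883
risk, unvaccinated children = 434/3112 = 0.1395
RR = 0.0883 / 0.1395 = 0.633

RR: 0.633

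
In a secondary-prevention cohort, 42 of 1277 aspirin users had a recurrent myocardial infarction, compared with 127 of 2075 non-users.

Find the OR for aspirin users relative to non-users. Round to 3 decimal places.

OR = (42 × 1948) / (1235 × 127) = 81816/156845 ≈ 0.522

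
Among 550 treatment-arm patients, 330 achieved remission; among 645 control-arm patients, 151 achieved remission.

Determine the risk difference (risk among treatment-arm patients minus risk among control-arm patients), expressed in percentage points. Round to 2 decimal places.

risk, treatment-arm patients = 330/550 = 0.6000
risk, control-arm patients = 151/645 = 0.2341
risk difference = 0.6000 − 0.2341 = 0.3659 → 36.59 percentage points

RD ≈ 36.59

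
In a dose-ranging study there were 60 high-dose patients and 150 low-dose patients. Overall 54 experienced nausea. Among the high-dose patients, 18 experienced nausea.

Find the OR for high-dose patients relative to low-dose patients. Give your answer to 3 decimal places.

OR: 1.357

high-dose patients without the outcome: 60 − 18 = 42
low-dose patients with the outcome: 54 − 18 = 36
low-dose patients without the outcome: 150 − 36 = 114
OR = (18 × 114) / (42 × 36) = 2052/1512 ≈ 1.357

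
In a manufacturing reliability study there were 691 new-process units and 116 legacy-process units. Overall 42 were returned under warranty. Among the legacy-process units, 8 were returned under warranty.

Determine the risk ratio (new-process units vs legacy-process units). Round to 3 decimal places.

new-process units with the outcome: 42 − 8 = 34
new-process units without the outcome: 691 − 34 = 657
legacy-process units without the outcome: 116 − 8 = 108
risk, new-process units = 34/691 = 0.04920
risk, legacy-process units = 8/116 = 0.06897
RR = 0.04920 / 0.06897 = 0.713

0.713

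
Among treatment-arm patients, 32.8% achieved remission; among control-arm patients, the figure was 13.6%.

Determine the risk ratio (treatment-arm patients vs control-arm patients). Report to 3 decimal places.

RR = 0.3280 / 0.1360 = 2.412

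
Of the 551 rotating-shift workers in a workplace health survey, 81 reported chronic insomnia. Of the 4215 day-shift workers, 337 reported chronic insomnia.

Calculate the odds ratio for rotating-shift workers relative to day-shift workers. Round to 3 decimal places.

odds, rotating-shift workers = 81/470 = 0.1723
odds, day-shift workers = 337/3878 = 0.0869
OR = 0.1723 / 0.0869 = 1.983

OR = 1.983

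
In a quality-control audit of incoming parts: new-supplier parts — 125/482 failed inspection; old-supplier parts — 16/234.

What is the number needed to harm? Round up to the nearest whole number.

NNH: 6

risk, new-supplier parts = 125/482 = 0.259336
risk, old-supplier parts = 16/234 = 0.068376
absolute risk difference = 0.190960
1 / 0.190960 = 5.237 → round up → 6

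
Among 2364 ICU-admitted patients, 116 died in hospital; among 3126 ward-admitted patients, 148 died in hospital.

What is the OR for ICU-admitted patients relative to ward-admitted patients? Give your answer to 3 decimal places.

OR: 1.038

odds, ICU-admitted patients = 116/2248 = 0.05160
odds, ward-admitted patients = 148/2978 = 0.04970
OR = 0.05160 / 0.04970 = 1.038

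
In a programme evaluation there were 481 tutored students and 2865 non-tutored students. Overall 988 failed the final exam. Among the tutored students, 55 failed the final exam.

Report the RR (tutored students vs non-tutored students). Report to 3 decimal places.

0.351

tutored students without the outcome: 481 − 55 = 426
non-tutored students with the outcome: 988 − 55 = 933
non-tutored students without the outcome: 2865 − 933 = 1932
risk, tutored students = 55/481 = 0.1143
risk, non-tutored students = 933/2865 = 0.3257
RR = 0.1143 / 0.3257 = 0.351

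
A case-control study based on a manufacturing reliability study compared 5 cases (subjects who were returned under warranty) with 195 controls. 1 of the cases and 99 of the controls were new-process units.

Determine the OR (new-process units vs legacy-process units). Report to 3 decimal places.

OR = (1 × 96) / (99 × 4) = 96/396 ≈ 0.242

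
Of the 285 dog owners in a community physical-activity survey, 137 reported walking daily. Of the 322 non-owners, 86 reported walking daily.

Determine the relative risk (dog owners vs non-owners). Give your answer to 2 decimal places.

risk, dog owners = 137/285 = 0.4807
risk, non-owners = 86/322 = 0.2671
RR = 0.4807 / 0.2671 = 1.80

RR = 1.80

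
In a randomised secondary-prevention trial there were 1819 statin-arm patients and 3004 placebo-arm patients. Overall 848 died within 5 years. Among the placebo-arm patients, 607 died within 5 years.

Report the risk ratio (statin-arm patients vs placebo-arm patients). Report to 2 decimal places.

RR ≈ 0.66

statin-arm patients with the outcome: 848 − 607 = 241
statin-arm patients without the outcome: 1819 − 241 = 1578
placebo-arm patients without the outcome: 3004 − 607 = 2397
risk, statin-arm patients = 241/1819 = 0.1325
risk, placebo-arm patients = 607/3004 = 0.2021
RR = 0.1325 / 0.2021 = 0.66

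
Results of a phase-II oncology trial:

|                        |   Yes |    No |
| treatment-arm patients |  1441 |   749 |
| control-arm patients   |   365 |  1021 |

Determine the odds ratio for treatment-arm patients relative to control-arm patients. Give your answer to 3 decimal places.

OR = (1441 × 1021) / (749 × 365) = 1471261/273385 ≈ 5.382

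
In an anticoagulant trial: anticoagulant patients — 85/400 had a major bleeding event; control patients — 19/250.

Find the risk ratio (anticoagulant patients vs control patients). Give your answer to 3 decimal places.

RR = 2.796

risk, anticoagulant patients = 85/400 = 0.2125
risk, control patients = 19/250 = 0.0760
RR = 0.2125 / 0.0760 = 2.796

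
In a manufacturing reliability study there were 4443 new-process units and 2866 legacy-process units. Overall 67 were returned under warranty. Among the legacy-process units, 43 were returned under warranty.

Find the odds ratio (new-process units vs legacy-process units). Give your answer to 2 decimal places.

OR = 0.36

new-process units with the outcome: 67 − 43 = 24
new-process units without the outcome: 4443 − 24 = 4419
legacy-process units without the outcome: 2866 − 43 = 2823
odds, new-process units = 24/4419 = 0.00543
odds, legacy-process units = 43/2823 = 0.01523
OR = 0.00543 / 0.01523 = 0.36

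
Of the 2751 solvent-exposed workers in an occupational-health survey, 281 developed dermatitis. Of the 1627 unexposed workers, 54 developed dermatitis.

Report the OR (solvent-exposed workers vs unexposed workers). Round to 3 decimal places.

OR = (281 × 1573) / (2470 × 54) = 442013/133380 ≈ 3.314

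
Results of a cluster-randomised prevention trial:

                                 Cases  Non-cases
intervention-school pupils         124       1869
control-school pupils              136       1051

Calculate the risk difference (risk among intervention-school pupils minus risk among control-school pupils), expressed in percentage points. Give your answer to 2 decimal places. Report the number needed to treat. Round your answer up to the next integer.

risk, intervention-school pupils = 124/1993 = 0.0622
risk, control-school pupils = 136/1187 = 0.1146
risk difference = 0.0622 − 0.1146 = -0.0524 → -5.24 percentage points
absolute risk difference = 0.052357
1 / 0.052357 = 19.100 → round up → 20

RD = -5.24; NNT = 20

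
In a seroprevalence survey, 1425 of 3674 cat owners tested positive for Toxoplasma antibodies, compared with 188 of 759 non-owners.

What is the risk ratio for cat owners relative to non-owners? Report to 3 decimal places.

risk, cat owners = 1425/3674 = 0.3879
risk, non-owners = 188/759 = 0.2477
RR = 0.3879 / 0.2477 = 1.566

1.566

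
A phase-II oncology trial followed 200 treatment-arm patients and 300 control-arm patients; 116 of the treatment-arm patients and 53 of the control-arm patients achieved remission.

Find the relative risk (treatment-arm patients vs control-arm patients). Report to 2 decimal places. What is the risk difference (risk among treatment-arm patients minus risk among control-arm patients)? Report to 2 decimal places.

risk, treatment-arm patients = 116/200 = 0.5800
risk, control-arm patients = 53/300 = 0.1767
RR = 0.5800 / 0.1767 = 3.28
risk difference = 0.5800 − 0.1767 = 0.40

RR = 3.28; RD = 0.40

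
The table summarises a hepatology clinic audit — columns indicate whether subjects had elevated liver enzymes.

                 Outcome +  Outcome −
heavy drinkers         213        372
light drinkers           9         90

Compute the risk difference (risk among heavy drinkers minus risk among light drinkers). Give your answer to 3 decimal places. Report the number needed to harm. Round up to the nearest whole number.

risk, heavy drinkers = 213/585 = 0.3641
risk, light drinkers = 9/99 = 0.0909
risk difference = 0.3641 − 0.0909 = 0.273
absolute risk difference = 0.273193
1 / 0.273193 = 3.660 → round up → 4

RD = 0.273; NNH = 4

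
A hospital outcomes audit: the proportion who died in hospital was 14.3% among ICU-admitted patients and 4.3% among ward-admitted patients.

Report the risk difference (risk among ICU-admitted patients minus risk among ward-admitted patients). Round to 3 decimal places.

risk difference = 0.14300 − 0.04300 = 0.100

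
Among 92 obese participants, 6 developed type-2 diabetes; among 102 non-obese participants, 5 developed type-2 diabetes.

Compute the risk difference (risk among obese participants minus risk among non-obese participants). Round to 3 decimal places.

risk, obese participants = 6/92 = 0.06522
risk, non-obese participants = 5/102 = 0.04902
risk difference = 0.06522 − 0.04902 = 0.016

RD = 0.016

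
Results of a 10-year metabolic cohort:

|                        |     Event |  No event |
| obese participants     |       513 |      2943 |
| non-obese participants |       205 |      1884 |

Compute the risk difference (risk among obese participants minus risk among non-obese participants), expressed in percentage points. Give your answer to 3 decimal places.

risk, obese participants = 513/3456 = 0.1484
risk, non-obese participants = 205/2089 = 0.0981
risk difference = 0.1484 − 0.0981 = 0.0503 → 5.030 percentage points

RD = 5.030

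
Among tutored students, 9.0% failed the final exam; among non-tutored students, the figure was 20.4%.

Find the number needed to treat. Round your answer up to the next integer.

absolute risk difference = 0.114000
1 / 0.114000 = 8.772 → round up → 9

NNT: 9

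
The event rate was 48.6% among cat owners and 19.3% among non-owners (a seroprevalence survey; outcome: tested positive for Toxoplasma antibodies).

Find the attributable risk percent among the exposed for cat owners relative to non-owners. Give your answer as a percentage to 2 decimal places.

AR% = (0.4860 − 0.1930) / 0.4860 = 0.6029 → 60.29%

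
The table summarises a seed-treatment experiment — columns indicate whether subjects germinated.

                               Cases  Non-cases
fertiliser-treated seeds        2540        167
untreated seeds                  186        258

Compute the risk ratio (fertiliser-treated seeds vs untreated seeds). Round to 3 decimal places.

RR = 2.240

risk, fertiliser-treated seeds = 2540/2707 = 0.9383
risk, untreated seeds = 186/444 = 0.4189
RR = 0.9383 / 0.4189 = 2.240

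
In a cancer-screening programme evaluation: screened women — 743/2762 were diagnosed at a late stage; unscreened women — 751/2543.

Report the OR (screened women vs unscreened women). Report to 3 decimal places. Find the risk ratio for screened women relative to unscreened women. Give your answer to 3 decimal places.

OR = (743 × 1792) / (2019 × 751) = 1331456/1516269 ≈ 0.878
risk, screened women = 743/2762 = 0.2690
risk, unscreened women = 751/2543 = 0.2953
RR = 0.2690 / 0.2953 = 0.911

OR = 0.878; RR = 0.911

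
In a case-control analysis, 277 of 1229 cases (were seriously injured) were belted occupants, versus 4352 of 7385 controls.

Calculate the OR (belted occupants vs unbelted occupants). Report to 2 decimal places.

OR ≈ 0.20

odds, belted occupants = 277/4352 = 0.0636
odds, unbelted occupants = 952/3033 = 0.3139
OR = 0.0636 / 0.3139 = 0.20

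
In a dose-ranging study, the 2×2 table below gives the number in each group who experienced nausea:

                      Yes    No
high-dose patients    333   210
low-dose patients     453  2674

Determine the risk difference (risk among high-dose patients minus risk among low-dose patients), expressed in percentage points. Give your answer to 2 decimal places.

risk, high-dose patients = 333/543 = 0.6133
risk, low-dose patients = 453/3127 = 0.1449
risk difference = 0.6133 − 0.1449 = 0.4684 → 46.84 percentage points

RD: 46.84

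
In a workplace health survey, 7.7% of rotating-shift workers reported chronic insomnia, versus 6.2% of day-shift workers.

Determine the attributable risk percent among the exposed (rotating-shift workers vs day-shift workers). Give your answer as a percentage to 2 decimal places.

AR% = (0.0770 − 0.0620) / 0.0770 = 0.1948 → 19.48%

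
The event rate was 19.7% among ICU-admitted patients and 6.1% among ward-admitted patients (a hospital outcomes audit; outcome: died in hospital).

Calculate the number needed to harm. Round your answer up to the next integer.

NNH ≈ 8

absolute risk difference = 0.136000
1 / 0.136000 = 7.353 → round up → 8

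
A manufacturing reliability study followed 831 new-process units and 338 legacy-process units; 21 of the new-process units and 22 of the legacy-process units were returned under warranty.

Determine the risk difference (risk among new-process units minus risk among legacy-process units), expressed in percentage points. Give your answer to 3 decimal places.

risk, new-process units = 21/831 = 0.02527
risk, legacy-process units = 22/338 = 0.06509
risk difference = 0.02527 − 0.06509 = -0.03982 → -3.982 percentage points

RD ≈ -3.982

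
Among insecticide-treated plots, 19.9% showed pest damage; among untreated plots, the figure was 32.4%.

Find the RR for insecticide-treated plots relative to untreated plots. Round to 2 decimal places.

RR = 0.1990 / 0.3240 = 0.61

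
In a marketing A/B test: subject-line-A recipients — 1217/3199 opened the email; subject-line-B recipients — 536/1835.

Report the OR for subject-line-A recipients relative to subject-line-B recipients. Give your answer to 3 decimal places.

odds, subject-line-A recipients = 1217/1982 = 0.6140
odds, subject-line-B recipients = 536/1299 = 0.4126
OR = 0.6140 / 0.4126 = 1.488

1.488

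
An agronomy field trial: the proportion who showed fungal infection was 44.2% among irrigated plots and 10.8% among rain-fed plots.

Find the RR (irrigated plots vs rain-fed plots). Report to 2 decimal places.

RR = 0.4420 / 0.1080 = 4.09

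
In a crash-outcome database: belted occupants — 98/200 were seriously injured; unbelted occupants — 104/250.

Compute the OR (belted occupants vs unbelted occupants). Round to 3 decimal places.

OR = (98 × 146) / (102 × 104) = 14308/10608 ≈ 1.349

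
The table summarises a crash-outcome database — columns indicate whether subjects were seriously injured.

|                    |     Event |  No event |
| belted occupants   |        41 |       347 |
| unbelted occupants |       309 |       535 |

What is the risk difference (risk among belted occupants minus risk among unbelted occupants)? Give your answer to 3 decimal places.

risk, belted occupants = 41/388 = 0.1057
risk, unbelted occupants = 309/844 = 0.3661
risk difference = 0.1057 − 0.3661 = -0.260

RD: -0.260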